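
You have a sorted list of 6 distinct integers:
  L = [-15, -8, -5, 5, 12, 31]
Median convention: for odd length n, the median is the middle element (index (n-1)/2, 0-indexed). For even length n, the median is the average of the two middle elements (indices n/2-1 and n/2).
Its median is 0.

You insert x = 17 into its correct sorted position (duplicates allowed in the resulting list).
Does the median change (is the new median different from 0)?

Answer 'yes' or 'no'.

Answer: yes

Derivation:
Old median = 0
Insert x = 17
New median = 5
Changed? yes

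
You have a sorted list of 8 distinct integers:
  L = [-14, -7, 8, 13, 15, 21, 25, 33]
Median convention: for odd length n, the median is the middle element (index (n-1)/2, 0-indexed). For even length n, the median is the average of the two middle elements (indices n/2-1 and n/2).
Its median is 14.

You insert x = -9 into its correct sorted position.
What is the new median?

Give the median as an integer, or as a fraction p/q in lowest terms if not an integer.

Old list (sorted, length 8): [-14, -7, 8, 13, 15, 21, 25, 33]
Old median = 14
Insert x = -9
Old length even (8). Middle pair: indices 3,4 = 13,15.
New length odd (9). New median = single middle element.
x = -9: 1 elements are < x, 7 elements are > x.
New sorted list: [-14, -9, -7, 8, 13, 15, 21, 25, 33]
New median = 13

Answer: 13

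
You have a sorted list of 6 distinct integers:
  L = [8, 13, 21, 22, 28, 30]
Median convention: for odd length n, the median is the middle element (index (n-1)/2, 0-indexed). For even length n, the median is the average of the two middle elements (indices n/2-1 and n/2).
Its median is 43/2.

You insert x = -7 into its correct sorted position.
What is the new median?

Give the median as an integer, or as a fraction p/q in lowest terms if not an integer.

Old list (sorted, length 6): [8, 13, 21, 22, 28, 30]
Old median = 43/2
Insert x = -7
Old length even (6). Middle pair: indices 2,3 = 21,22.
New length odd (7). New median = single middle element.
x = -7: 0 elements are < x, 6 elements are > x.
New sorted list: [-7, 8, 13, 21, 22, 28, 30]
New median = 21

Answer: 21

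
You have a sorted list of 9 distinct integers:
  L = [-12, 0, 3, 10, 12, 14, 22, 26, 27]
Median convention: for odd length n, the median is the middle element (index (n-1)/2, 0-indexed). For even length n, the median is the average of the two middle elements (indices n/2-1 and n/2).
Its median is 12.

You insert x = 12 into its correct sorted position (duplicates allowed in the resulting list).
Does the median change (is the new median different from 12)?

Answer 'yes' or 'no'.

Answer: no

Derivation:
Old median = 12
Insert x = 12
New median = 12
Changed? no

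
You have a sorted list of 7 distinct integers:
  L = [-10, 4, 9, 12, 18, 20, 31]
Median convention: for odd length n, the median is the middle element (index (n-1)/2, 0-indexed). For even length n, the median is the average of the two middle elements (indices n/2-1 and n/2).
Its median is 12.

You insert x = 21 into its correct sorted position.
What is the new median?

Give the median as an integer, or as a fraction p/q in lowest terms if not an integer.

Old list (sorted, length 7): [-10, 4, 9, 12, 18, 20, 31]
Old median = 12
Insert x = 21
Old length odd (7). Middle was index 3 = 12.
New length even (8). New median = avg of two middle elements.
x = 21: 6 elements are < x, 1 elements are > x.
New sorted list: [-10, 4, 9, 12, 18, 20, 21, 31]
New median = 15

Answer: 15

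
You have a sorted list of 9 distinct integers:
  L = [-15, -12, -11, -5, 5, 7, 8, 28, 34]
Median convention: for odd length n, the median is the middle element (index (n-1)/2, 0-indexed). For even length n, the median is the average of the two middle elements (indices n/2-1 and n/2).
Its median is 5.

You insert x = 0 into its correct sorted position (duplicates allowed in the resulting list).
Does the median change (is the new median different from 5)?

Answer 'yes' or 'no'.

Answer: yes

Derivation:
Old median = 5
Insert x = 0
New median = 5/2
Changed? yes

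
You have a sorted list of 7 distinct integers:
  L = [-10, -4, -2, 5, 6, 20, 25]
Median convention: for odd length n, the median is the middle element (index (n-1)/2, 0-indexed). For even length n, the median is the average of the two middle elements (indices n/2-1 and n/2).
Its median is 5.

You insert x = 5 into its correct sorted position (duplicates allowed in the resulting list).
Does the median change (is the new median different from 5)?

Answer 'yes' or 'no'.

Answer: no

Derivation:
Old median = 5
Insert x = 5
New median = 5
Changed? no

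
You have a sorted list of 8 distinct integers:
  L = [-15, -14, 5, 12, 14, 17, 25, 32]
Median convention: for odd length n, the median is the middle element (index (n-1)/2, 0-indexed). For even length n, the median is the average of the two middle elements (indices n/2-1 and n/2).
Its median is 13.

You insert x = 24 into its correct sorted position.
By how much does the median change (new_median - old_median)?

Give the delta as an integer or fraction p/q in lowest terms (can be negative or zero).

Answer: 1

Derivation:
Old median = 13
After inserting x = 24: new sorted = [-15, -14, 5, 12, 14, 17, 24, 25, 32]
New median = 14
Delta = 14 - 13 = 1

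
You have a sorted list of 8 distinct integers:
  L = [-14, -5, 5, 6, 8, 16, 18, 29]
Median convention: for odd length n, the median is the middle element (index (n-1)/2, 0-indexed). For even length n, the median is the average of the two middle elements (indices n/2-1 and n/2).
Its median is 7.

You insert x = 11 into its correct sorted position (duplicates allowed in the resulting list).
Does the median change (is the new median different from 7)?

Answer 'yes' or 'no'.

Old median = 7
Insert x = 11
New median = 8
Changed? yes

Answer: yes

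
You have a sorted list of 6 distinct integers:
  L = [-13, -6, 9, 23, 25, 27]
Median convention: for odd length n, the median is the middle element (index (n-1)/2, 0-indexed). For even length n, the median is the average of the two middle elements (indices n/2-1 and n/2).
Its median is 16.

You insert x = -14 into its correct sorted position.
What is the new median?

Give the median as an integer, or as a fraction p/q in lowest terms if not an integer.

Answer: 9

Derivation:
Old list (sorted, length 6): [-13, -6, 9, 23, 25, 27]
Old median = 16
Insert x = -14
Old length even (6). Middle pair: indices 2,3 = 9,23.
New length odd (7). New median = single middle element.
x = -14: 0 elements are < x, 6 elements are > x.
New sorted list: [-14, -13, -6, 9, 23, 25, 27]
New median = 9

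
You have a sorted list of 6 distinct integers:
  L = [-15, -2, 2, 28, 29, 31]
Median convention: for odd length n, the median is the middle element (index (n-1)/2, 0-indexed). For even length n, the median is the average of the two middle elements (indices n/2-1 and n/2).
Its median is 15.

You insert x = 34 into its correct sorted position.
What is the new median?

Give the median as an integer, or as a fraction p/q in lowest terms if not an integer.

Old list (sorted, length 6): [-15, -2, 2, 28, 29, 31]
Old median = 15
Insert x = 34
Old length even (6). Middle pair: indices 2,3 = 2,28.
New length odd (7). New median = single middle element.
x = 34: 6 elements are < x, 0 elements are > x.
New sorted list: [-15, -2, 2, 28, 29, 31, 34]
New median = 28

Answer: 28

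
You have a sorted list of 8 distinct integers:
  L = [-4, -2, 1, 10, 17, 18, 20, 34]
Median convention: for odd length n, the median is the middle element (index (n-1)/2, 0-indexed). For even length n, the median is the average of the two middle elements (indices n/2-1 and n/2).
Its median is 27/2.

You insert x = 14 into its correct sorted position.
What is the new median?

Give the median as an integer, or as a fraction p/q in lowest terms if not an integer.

Old list (sorted, length 8): [-4, -2, 1, 10, 17, 18, 20, 34]
Old median = 27/2
Insert x = 14
Old length even (8). Middle pair: indices 3,4 = 10,17.
New length odd (9). New median = single middle element.
x = 14: 4 elements are < x, 4 elements are > x.
New sorted list: [-4, -2, 1, 10, 14, 17, 18, 20, 34]
New median = 14

Answer: 14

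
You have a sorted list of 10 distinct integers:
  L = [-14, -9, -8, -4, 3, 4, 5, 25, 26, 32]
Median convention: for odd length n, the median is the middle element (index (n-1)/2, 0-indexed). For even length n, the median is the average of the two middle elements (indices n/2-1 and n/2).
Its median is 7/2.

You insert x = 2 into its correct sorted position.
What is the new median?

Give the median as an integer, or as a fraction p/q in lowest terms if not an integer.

Old list (sorted, length 10): [-14, -9, -8, -4, 3, 4, 5, 25, 26, 32]
Old median = 7/2
Insert x = 2
Old length even (10). Middle pair: indices 4,5 = 3,4.
New length odd (11). New median = single middle element.
x = 2: 4 elements are < x, 6 elements are > x.
New sorted list: [-14, -9, -8, -4, 2, 3, 4, 5, 25, 26, 32]
New median = 3

Answer: 3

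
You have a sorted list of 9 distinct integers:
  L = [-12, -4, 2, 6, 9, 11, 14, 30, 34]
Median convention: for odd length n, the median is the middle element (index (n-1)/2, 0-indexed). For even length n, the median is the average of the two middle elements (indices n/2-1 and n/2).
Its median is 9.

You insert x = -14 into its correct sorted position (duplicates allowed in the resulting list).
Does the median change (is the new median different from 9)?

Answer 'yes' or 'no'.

Old median = 9
Insert x = -14
New median = 15/2
Changed? yes

Answer: yes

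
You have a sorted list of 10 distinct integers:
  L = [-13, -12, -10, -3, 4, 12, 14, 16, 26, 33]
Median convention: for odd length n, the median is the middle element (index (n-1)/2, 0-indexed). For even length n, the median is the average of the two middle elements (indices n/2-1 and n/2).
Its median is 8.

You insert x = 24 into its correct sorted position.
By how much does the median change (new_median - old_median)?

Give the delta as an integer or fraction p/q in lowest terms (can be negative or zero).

Old median = 8
After inserting x = 24: new sorted = [-13, -12, -10, -3, 4, 12, 14, 16, 24, 26, 33]
New median = 12
Delta = 12 - 8 = 4

Answer: 4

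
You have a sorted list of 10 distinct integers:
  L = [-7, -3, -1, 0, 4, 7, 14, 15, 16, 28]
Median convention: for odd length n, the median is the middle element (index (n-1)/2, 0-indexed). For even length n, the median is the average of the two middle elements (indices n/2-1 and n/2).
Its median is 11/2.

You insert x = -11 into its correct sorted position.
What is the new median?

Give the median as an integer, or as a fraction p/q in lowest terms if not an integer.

Old list (sorted, length 10): [-7, -3, -1, 0, 4, 7, 14, 15, 16, 28]
Old median = 11/2
Insert x = -11
Old length even (10). Middle pair: indices 4,5 = 4,7.
New length odd (11). New median = single middle element.
x = -11: 0 elements are < x, 10 elements are > x.
New sorted list: [-11, -7, -3, -1, 0, 4, 7, 14, 15, 16, 28]
New median = 4

Answer: 4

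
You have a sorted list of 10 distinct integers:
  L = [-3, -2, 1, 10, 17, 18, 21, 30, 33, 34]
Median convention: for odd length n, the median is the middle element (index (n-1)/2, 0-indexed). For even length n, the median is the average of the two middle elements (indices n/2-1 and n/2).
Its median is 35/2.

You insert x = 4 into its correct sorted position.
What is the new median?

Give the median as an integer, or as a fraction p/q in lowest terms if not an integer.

Answer: 17

Derivation:
Old list (sorted, length 10): [-3, -2, 1, 10, 17, 18, 21, 30, 33, 34]
Old median = 35/2
Insert x = 4
Old length even (10). Middle pair: indices 4,5 = 17,18.
New length odd (11). New median = single middle element.
x = 4: 3 elements are < x, 7 elements are > x.
New sorted list: [-3, -2, 1, 4, 10, 17, 18, 21, 30, 33, 34]
New median = 17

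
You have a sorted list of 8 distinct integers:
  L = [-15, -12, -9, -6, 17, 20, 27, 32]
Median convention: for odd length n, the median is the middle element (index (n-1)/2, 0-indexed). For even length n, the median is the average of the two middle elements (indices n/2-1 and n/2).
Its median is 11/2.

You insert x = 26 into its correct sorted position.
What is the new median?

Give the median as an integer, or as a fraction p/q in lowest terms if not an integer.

Answer: 17

Derivation:
Old list (sorted, length 8): [-15, -12, -9, -6, 17, 20, 27, 32]
Old median = 11/2
Insert x = 26
Old length even (8). Middle pair: indices 3,4 = -6,17.
New length odd (9). New median = single middle element.
x = 26: 6 elements are < x, 2 elements are > x.
New sorted list: [-15, -12, -9, -6, 17, 20, 26, 27, 32]
New median = 17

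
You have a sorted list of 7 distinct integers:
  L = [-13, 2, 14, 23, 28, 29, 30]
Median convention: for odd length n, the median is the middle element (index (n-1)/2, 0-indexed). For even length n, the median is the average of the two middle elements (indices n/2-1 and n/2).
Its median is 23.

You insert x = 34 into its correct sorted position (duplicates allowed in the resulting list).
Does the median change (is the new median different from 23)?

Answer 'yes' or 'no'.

Answer: yes

Derivation:
Old median = 23
Insert x = 34
New median = 51/2
Changed? yes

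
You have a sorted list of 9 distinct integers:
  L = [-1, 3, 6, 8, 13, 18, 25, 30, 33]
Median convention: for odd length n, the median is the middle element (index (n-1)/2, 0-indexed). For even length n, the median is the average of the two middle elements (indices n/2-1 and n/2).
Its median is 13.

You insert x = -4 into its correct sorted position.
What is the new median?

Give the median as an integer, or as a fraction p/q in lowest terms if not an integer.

Answer: 21/2

Derivation:
Old list (sorted, length 9): [-1, 3, 6, 8, 13, 18, 25, 30, 33]
Old median = 13
Insert x = -4
Old length odd (9). Middle was index 4 = 13.
New length even (10). New median = avg of two middle elements.
x = -4: 0 elements are < x, 9 elements are > x.
New sorted list: [-4, -1, 3, 6, 8, 13, 18, 25, 30, 33]
New median = 21/2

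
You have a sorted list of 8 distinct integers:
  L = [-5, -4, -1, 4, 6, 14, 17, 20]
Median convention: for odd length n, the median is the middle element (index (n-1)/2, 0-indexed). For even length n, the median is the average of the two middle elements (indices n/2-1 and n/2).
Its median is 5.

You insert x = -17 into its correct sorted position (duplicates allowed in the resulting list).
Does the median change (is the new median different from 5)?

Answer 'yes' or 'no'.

Old median = 5
Insert x = -17
New median = 4
Changed? yes

Answer: yes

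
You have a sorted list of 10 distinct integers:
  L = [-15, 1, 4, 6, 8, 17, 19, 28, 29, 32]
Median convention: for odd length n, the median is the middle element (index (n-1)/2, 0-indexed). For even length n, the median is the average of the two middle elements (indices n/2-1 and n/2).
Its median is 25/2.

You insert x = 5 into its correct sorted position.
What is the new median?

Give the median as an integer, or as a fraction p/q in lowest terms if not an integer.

Answer: 8

Derivation:
Old list (sorted, length 10): [-15, 1, 4, 6, 8, 17, 19, 28, 29, 32]
Old median = 25/2
Insert x = 5
Old length even (10). Middle pair: indices 4,5 = 8,17.
New length odd (11). New median = single middle element.
x = 5: 3 elements are < x, 7 elements are > x.
New sorted list: [-15, 1, 4, 5, 6, 8, 17, 19, 28, 29, 32]
New median = 8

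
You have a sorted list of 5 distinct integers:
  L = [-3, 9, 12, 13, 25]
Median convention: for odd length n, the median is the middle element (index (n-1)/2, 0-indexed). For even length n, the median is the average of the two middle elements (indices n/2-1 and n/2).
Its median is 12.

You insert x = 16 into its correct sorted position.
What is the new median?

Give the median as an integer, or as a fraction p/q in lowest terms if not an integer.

Answer: 25/2

Derivation:
Old list (sorted, length 5): [-3, 9, 12, 13, 25]
Old median = 12
Insert x = 16
Old length odd (5). Middle was index 2 = 12.
New length even (6). New median = avg of two middle elements.
x = 16: 4 elements are < x, 1 elements are > x.
New sorted list: [-3, 9, 12, 13, 16, 25]
New median = 25/2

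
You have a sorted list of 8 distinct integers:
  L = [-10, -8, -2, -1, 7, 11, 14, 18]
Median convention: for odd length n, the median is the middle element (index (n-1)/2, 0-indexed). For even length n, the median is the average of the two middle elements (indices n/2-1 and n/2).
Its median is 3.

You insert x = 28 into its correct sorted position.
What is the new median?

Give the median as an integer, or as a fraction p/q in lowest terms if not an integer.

Answer: 7

Derivation:
Old list (sorted, length 8): [-10, -8, -2, -1, 7, 11, 14, 18]
Old median = 3
Insert x = 28
Old length even (8). Middle pair: indices 3,4 = -1,7.
New length odd (9). New median = single middle element.
x = 28: 8 elements are < x, 0 elements are > x.
New sorted list: [-10, -8, -2, -1, 7, 11, 14, 18, 28]
New median = 7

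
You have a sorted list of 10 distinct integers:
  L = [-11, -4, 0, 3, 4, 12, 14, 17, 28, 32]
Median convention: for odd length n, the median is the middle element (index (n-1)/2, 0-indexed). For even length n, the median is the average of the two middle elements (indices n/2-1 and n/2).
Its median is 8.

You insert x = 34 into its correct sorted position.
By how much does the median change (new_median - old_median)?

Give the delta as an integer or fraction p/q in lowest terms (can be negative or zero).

Answer: 4

Derivation:
Old median = 8
After inserting x = 34: new sorted = [-11, -4, 0, 3, 4, 12, 14, 17, 28, 32, 34]
New median = 12
Delta = 12 - 8 = 4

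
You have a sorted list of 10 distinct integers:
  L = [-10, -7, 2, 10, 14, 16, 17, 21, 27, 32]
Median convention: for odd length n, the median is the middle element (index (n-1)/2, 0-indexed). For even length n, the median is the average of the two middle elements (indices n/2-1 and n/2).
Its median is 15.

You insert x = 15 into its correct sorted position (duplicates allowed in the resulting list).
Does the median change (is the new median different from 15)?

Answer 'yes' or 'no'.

Old median = 15
Insert x = 15
New median = 15
Changed? no

Answer: no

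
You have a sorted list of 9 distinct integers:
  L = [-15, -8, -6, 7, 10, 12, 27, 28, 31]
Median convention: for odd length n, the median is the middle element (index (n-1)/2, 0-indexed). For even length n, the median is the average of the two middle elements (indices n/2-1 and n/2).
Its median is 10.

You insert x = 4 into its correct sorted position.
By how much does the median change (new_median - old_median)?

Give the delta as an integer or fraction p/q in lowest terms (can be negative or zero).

Old median = 10
After inserting x = 4: new sorted = [-15, -8, -6, 4, 7, 10, 12, 27, 28, 31]
New median = 17/2
Delta = 17/2 - 10 = -3/2

Answer: -3/2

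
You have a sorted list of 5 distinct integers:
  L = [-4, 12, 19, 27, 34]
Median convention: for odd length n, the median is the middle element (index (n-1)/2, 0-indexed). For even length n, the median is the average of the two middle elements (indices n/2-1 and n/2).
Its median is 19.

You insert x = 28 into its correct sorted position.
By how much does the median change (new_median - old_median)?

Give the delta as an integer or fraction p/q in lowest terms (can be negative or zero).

Old median = 19
After inserting x = 28: new sorted = [-4, 12, 19, 27, 28, 34]
New median = 23
Delta = 23 - 19 = 4

Answer: 4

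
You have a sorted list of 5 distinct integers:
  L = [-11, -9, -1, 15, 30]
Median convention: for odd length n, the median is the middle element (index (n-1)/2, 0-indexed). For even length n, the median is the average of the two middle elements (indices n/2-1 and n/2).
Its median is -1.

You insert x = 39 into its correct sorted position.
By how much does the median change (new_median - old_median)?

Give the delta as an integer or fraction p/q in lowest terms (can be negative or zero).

Old median = -1
After inserting x = 39: new sorted = [-11, -9, -1, 15, 30, 39]
New median = 7
Delta = 7 - -1 = 8

Answer: 8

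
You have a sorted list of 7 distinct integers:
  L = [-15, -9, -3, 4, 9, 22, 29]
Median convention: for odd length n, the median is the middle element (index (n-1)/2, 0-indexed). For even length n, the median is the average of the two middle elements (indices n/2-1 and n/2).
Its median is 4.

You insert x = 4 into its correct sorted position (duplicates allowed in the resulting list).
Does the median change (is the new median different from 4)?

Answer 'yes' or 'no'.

Answer: no

Derivation:
Old median = 4
Insert x = 4
New median = 4
Changed? no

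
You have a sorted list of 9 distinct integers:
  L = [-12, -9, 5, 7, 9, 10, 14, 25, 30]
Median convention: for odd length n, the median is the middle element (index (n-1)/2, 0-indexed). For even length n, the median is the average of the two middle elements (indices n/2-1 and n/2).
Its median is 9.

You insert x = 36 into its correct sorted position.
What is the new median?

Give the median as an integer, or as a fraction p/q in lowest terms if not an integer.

Answer: 19/2

Derivation:
Old list (sorted, length 9): [-12, -9, 5, 7, 9, 10, 14, 25, 30]
Old median = 9
Insert x = 36
Old length odd (9). Middle was index 4 = 9.
New length even (10). New median = avg of two middle elements.
x = 36: 9 elements are < x, 0 elements are > x.
New sorted list: [-12, -9, 5, 7, 9, 10, 14, 25, 30, 36]
New median = 19/2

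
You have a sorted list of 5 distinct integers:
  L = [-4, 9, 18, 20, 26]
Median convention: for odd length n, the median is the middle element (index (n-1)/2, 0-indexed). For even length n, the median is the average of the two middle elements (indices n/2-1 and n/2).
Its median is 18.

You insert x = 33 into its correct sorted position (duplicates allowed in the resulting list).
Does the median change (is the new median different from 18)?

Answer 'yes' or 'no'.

Old median = 18
Insert x = 33
New median = 19
Changed? yes

Answer: yes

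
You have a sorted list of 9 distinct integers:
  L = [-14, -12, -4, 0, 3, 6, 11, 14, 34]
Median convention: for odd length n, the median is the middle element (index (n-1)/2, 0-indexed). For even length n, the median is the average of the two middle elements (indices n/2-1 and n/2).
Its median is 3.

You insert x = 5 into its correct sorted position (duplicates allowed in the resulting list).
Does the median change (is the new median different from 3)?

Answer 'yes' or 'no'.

Answer: yes

Derivation:
Old median = 3
Insert x = 5
New median = 4
Changed? yes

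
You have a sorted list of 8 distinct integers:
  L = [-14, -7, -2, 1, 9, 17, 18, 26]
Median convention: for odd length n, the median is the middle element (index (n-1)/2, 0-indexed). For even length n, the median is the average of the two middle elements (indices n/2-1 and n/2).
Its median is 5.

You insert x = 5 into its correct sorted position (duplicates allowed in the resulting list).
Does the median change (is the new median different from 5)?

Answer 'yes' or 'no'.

Answer: no

Derivation:
Old median = 5
Insert x = 5
New median = 5
Changed? no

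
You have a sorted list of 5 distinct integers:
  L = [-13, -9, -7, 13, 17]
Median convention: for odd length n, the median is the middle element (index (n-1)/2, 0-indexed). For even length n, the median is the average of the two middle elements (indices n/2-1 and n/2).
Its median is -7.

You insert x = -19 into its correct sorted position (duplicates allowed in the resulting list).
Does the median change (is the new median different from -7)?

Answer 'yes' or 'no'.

Old median = -7
Insert x = -19
New median = -8
Changed? yes

Answer: yes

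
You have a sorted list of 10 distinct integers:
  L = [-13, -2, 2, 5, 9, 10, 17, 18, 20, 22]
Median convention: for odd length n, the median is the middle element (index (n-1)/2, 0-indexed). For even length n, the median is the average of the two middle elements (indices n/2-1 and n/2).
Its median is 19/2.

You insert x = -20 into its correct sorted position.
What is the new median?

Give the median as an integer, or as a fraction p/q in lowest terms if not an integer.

Old list (sorted, length 10): [-13, -2, 2, 5, 9, 10, 17, 18, 20, 22]
Old median = 19/2
Insert x = -20
Old length even (10). Middle pair: indices 4,5 = 9,10.
New length odd (11). New median = single middle element.
x = -20: 0 elements are < x, 10 elements are > x.
New sorted list: [-20, -13, -2, 2, 5, 9, 10, 17, 18, 20, 22]
New median = 9

Answer: 9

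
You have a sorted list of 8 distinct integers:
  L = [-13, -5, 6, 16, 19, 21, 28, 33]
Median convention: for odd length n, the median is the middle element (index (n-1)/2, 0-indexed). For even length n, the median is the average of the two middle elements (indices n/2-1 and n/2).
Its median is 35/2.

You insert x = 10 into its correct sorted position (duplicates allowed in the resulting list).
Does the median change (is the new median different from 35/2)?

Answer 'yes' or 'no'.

Answer: yes

Derivation:
Old median = 35/2
Insert x = 10
New median = 16
Changed? yes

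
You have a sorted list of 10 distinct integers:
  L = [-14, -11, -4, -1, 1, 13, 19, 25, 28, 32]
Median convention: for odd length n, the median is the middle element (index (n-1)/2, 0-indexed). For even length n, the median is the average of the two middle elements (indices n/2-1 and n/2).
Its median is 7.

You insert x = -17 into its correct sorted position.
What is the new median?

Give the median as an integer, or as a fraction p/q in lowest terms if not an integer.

Old list (sorted, length 10): [-14, -11, -4, -1, 1, 13, 19, 25, 28, 32]
Old median = 7
Insert x = -17
Old length even (10). Middle pair: indices 4,5 = 1,13.
New length odd (11). New median = single middle element.
x = -17: 0 elements are < x, 10 elements are > x.
New sorted list: [-17, -14, -11, -4, -1, 1, 13, 19, 25, 28, 32]
New median = 1

Answer: 1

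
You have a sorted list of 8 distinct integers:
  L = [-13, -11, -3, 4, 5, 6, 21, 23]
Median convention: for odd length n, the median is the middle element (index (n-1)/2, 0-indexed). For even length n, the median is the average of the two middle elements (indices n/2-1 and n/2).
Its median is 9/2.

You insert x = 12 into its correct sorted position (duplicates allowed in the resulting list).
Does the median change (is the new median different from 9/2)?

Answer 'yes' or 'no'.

Old median = 9/2
Insert x = 12
New median = 5
Changed? yes

Answer: yes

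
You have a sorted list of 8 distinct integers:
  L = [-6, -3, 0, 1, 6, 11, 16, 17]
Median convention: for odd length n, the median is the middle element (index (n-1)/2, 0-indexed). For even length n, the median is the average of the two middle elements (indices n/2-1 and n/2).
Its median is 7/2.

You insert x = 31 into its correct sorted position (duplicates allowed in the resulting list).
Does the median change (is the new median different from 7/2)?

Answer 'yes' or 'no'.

Old median = 7/2
Insert x = 31
New median = 6
Changed? yes

Answer: yes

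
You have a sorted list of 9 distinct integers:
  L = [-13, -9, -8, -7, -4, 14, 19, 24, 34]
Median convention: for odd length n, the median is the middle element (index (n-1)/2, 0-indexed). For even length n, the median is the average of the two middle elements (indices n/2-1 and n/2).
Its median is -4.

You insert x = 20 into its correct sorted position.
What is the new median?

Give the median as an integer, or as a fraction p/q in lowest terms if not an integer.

Old list (sorted, length 9): [-13, -9, -8, -7, -4, 14, 19, 24, 34]
Old median = -4
Insert x = 20
Old length odd (9). Middle was index 4 = -4.
New length even (10). New median = avg of two middle elements.
x = 20: 7 elements are < x, 2 elements are > x.
New sorted list: [-13, -9, -8, -7, -4, 14, 19, 20, 24, 34]
New median = 5

Answer: 5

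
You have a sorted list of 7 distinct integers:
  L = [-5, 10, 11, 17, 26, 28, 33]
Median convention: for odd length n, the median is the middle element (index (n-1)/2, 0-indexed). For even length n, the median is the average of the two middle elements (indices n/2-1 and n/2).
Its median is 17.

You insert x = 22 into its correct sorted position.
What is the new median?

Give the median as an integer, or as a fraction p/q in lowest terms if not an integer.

Answer: 39/2

Derivation:
Old list (sorted, length 7): [-5, 10, 11, 17, 26, 28, 33]
Old median = 17
Insert x = 22
Old length odd (7). Middle was index 3 = 17.
New length even (8). New median = avg of two middle elements.
x = 22: 4 elements are < x, 3 elements are > x.
New sorted list: [-5, 10, 11, 17, 22, 26, 28, 33]
New median = 39/2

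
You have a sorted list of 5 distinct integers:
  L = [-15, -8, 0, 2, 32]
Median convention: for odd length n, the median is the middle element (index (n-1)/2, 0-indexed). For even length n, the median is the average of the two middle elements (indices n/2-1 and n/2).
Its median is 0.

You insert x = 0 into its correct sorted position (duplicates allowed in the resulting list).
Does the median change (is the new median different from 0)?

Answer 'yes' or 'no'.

Old median = 0
Insert x = 0
New median = 0
Changed? no

Answer: no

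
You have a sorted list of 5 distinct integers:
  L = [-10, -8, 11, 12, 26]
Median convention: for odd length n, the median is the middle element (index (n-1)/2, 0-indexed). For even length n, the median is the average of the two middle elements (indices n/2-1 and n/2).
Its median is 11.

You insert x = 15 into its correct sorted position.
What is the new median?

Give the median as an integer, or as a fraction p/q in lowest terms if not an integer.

Answer: 23/2

Derivation:
Old list (sorted, length 5): [-10, -8, 11, 12, 26]
Old median = 11
Insert x = 15
Old length odd (5). Middle was index 2 = 11.
New length even (6). New median = avg of two middle elements.
x = 15: 4 elements are < x, 1 elements are > x.
New sorted list: [-10, -8, 11, 12, 15, 26]
New median = 23/2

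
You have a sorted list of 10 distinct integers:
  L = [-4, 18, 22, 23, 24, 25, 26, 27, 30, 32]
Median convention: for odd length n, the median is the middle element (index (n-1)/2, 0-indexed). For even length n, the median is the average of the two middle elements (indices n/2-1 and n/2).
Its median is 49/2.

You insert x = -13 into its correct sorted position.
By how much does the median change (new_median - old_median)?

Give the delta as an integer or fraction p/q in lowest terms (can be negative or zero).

Answer: -1/2

Derivation:
Old median = 49/2
After inserting x = -13: new sorted = [-13, -4, 18, 22, 23, 24, 25, 26, 27, 30, 32]
New median = 24
Delta = 24 - 49/2 = -1/2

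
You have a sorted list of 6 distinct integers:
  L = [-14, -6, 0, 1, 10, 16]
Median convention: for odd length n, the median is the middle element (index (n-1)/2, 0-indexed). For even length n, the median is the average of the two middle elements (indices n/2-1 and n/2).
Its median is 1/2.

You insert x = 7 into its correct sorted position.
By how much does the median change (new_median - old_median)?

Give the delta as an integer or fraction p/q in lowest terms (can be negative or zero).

Answer: 1/2

Derivation:
Old median = 1/2
After inserting x = 7: new sorted = [-14, -6, 0, 1, 7, 10, 16]
New median = 1
Delta = 1 - 1/2 = 1/2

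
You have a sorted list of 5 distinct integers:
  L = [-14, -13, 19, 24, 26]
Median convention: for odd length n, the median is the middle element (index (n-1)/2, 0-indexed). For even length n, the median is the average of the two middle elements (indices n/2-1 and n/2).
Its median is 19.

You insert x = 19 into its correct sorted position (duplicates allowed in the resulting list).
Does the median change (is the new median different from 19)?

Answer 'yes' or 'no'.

Old median = 19
Insert x = 19
New median = 19
Changed? no

Answer: no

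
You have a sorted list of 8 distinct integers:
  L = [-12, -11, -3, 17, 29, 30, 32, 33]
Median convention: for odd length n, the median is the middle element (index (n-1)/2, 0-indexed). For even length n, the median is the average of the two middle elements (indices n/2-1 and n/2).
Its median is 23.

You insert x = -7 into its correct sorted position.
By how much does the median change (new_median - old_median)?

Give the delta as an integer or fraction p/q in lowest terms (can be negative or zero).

Answer: -6

Derivation:
Old median = 23
After inserting x = -7: new sorted = [-12, -11, -7, -3, 17, 29, 30, 32, 33]
New median = 17
Delta = 17 - 23 = -6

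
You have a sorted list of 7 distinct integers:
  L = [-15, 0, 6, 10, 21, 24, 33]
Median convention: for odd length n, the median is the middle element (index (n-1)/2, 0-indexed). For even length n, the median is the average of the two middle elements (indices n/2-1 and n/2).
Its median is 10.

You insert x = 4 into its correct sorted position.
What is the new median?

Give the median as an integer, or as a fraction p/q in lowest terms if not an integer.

Answer: 8

Derivation:
Old list (sorted, length 7): [-15, 0, 6, 10, 21, 24, 33]
Old median = 10
Insert x = 4
Old length odd (7). Middle was index 3 = 10.
New length even (8). New median = avg of two middle elements.
x = 4: 2 elements are < x, 5 elements are > x.
New sorted list: [-15, 0, 4, 6, 10, 21, 24, 33]
New median = 8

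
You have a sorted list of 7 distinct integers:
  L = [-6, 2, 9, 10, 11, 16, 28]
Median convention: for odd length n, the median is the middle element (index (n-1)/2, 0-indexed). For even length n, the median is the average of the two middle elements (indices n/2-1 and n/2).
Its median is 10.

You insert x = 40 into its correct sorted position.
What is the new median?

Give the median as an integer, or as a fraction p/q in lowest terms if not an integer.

Answer: 21/2

Derivation:
Old list (sorted, length 7): [-6, 2, 9, 10, 11, 16, 28]
Old median = 10
Insert x = 40
Old length odd (7). Middle was index 3 = 10.
New length even (8). New median = avg of two middle elements.
x = 40: 7 elements are < x, 0 elements are > x.
New sorted list: [-6, 2, 9, 10, 11, 16, 28, 40]
New median = 21/2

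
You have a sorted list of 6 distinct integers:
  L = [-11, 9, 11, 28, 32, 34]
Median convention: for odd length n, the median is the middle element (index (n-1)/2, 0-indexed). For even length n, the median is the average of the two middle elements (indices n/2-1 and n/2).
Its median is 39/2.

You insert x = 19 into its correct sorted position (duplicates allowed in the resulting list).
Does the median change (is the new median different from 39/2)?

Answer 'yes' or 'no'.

Answer: yes

Derivation:
Old median = 39/2
Insert x = 19
New median = 19
Changed? yes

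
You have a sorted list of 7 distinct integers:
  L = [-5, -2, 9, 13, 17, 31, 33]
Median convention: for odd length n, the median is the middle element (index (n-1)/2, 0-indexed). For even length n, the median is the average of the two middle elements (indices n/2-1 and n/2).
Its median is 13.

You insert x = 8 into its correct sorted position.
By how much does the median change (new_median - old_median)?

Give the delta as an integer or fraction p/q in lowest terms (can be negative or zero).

Answer: -2

Derivation:
Old median = 13
After inserting x = 8: new sorted = [-5, -2, 8, 9, 13, 17, 31, 33]
New median = 11
Delta = 11 - 13 = -2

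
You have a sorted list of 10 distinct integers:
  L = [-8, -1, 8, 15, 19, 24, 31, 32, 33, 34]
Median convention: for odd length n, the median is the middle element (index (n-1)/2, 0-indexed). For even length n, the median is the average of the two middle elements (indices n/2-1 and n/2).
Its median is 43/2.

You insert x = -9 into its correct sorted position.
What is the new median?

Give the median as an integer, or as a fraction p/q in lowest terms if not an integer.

Answer: 19

Derivation:
Old list (sorted, length 10): [-8, -1, 8, 15, 19, 24, 31, 32, 33, 34]
Old median = 43/2
Insert x = -9
Old length even (10). Middle pair: indices 4,5 = 19,24.
New length odd (11). New median = single middle element.
x = -9: 0 elements are < x, 10 elements are > x.
New sorted list: [-9, -8, -1, 8, 15, 19, 24, 31, 32, 33, 34]
New median = 19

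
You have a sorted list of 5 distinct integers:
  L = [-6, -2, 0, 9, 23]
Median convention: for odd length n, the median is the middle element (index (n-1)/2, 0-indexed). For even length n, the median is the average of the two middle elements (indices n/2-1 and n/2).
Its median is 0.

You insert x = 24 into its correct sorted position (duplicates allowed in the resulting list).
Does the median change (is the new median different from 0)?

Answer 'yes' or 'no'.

Old median = 0
Insert x = 24
New median = 9/2
Changed? yes

Answer: yes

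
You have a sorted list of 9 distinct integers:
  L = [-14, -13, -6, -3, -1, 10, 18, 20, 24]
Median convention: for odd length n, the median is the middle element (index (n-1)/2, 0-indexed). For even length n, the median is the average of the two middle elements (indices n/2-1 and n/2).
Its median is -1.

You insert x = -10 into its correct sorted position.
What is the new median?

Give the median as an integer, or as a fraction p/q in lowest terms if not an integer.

Old list (sorted, length 9): [-14, -13, -6, -3, -1, 10, 18, 20, 24]
Old median = -1
Insert x = -10
Old length odd (9). Middle was index 4 = -1.
New length even (10). New median = avg of two middle elements.
x = -10: 2 elements are < x, 7 elements are > x.
New sorted list: [-14, -13, -10, -6, -3, -1, 10, 18, 20, 24]
New median = -2

Answer: -2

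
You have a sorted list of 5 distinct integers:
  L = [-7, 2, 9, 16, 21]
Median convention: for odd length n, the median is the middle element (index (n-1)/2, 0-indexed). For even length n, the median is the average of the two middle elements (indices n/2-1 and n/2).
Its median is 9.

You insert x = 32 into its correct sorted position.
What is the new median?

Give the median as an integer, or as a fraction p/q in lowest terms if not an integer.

Old list (sorted, length 5): [-7, 2, 9, 16, 21]
Old median = 9
Insert x = 32
Old length odd (5). Middle was index 2 = 9.
New length even (6). New median = avg of two middle elements.
x = 32: 5 elements are < x, 0 elements are > x.
New sorted list: [-7, 2, 9, 16, 21, 32]
New median = 25/2

Answer: 25/2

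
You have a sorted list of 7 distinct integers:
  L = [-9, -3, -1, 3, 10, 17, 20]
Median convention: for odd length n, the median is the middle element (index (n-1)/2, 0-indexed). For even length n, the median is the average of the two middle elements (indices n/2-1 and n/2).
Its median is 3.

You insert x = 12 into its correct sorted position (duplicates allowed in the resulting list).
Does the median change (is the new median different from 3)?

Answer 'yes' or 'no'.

Answer: yes

Derivation:
Old median = 3
Insert x = 12
New median = 13/2
Changed? yes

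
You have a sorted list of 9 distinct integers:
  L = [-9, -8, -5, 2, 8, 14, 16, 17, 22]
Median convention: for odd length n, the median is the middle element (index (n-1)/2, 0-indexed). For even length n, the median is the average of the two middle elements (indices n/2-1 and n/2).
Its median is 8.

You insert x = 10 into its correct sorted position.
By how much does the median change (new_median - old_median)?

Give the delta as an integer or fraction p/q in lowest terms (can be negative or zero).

Old median = 8
After inserting x = 10: new sorted = [-9, -8, -5, 2, 8, 10, 14, 16, 17, 22]
New median = 9
Delta = 9 - 8 = 1

Answer: 1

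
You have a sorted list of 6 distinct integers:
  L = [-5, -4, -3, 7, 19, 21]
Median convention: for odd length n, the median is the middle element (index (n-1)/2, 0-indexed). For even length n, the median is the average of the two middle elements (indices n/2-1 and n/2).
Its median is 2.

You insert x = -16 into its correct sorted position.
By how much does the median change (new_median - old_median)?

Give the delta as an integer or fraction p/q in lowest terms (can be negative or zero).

Old median = 2
After inserting x = -16: new sorted = [-16, -5, -4, -3, 7, 19, 21]
New median = -3
Delta = -3 - 2 = -5

Answer: -5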